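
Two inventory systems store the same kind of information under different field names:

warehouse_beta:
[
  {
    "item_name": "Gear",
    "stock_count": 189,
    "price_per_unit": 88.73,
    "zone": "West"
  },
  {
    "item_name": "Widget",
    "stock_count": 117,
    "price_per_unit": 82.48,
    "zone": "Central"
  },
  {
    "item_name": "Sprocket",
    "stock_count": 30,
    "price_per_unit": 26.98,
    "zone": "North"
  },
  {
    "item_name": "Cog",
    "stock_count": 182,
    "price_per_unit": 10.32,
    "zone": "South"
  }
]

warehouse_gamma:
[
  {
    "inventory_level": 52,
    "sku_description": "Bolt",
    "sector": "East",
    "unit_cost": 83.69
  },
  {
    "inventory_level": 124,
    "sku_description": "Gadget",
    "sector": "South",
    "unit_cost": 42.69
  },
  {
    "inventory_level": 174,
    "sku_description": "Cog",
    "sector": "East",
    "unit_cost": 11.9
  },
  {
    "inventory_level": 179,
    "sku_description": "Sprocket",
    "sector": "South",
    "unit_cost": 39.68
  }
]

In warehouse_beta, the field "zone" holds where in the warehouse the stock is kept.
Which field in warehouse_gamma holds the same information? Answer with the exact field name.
sector

In warehouse_beta, "zone" holds where in the warehouse the stock is kept.
The fields in warehouse_gamma are: "inventory_level", "sku_description", "sector", "unit_cost".
"sector" is the match: the name refers to the same concept and its values are area labels (e.g. 'East', 'South').
The other fields ("inventory_level", "sku_description", "unit_cost") hold different kinds of data.

So "zone" in warehouse_beta corresponds to "sector" in warehouse_gamma.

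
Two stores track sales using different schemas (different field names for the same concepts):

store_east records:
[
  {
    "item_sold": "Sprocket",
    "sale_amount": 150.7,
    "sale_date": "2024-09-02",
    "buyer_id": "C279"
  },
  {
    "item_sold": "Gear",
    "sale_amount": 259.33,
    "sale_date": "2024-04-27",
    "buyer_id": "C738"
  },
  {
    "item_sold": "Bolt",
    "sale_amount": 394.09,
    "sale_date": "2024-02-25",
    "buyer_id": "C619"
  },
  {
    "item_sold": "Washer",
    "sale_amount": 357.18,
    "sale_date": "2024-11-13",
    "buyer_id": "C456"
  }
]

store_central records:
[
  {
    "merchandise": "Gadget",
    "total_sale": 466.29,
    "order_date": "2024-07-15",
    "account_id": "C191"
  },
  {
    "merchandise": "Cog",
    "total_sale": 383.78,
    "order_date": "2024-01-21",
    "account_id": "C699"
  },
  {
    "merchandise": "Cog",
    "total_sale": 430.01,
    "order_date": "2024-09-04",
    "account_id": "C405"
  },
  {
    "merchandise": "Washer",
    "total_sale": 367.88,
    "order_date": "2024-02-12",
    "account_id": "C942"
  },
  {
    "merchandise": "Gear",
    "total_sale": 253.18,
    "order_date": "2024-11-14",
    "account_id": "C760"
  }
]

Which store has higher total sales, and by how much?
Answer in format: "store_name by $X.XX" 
store_central by $739.84

Schema mapping: "sale_amount" (store_east) = "total_sale" (store_central) = sale amount

Total for store_east: 1161.30
Total for store_central: 1901.14

Difference: |1161.30 - 1901.14| = 739.84
store_central has higher sales by $739.84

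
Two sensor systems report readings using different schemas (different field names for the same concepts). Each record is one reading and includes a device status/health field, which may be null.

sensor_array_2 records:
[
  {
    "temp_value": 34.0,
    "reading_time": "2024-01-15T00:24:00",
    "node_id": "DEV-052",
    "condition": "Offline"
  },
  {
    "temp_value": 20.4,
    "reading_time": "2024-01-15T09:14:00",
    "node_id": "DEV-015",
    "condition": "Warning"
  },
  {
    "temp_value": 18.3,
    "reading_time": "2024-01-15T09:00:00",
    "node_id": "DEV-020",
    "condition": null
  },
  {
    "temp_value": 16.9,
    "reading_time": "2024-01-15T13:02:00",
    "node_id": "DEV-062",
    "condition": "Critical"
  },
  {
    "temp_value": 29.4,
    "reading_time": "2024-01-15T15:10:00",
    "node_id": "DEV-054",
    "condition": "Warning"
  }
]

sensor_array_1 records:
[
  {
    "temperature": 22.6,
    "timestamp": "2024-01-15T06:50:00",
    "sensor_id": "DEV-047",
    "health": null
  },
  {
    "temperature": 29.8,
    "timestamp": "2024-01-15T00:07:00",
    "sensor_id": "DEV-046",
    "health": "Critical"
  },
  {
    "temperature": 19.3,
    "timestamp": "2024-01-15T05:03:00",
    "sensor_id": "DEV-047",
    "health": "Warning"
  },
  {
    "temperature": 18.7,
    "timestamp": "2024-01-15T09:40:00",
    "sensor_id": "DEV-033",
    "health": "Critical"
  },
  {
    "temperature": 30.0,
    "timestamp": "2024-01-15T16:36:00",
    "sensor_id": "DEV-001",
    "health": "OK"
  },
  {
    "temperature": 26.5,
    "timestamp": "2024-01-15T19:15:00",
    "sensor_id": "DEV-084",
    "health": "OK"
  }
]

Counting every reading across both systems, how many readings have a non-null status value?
9

Schema mapping: "condition" (sensor_array_2) = "health" (sensor_array_1) = status

Non-null in sensor_array_2: 4
Non-null in sensor_array_1: 5

Total non-null: 4 + 5 = 9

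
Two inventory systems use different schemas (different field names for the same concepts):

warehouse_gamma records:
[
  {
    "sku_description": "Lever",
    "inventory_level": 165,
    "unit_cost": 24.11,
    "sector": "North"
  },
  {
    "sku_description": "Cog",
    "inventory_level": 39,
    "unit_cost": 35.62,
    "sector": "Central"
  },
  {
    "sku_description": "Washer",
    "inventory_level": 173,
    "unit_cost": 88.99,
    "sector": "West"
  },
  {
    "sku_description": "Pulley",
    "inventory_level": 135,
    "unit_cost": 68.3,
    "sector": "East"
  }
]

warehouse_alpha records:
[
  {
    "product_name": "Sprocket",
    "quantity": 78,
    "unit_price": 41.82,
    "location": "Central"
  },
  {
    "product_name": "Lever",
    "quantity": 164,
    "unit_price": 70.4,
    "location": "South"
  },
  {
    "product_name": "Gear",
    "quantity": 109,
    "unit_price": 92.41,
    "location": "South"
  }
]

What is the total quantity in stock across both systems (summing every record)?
863

To reconcile these schemas, identify the field holding the quantity in stock in each system:
1. In warehouse_gamma it is "inventory_level"
2. In warehouse_alpha it is "quantity"

From warehouse_gamma: 165 + 39 + 173 + 135 = 512
From warehouse_alpha: 78 + 164 + 109 = 351

Total: 512 + 351 = 863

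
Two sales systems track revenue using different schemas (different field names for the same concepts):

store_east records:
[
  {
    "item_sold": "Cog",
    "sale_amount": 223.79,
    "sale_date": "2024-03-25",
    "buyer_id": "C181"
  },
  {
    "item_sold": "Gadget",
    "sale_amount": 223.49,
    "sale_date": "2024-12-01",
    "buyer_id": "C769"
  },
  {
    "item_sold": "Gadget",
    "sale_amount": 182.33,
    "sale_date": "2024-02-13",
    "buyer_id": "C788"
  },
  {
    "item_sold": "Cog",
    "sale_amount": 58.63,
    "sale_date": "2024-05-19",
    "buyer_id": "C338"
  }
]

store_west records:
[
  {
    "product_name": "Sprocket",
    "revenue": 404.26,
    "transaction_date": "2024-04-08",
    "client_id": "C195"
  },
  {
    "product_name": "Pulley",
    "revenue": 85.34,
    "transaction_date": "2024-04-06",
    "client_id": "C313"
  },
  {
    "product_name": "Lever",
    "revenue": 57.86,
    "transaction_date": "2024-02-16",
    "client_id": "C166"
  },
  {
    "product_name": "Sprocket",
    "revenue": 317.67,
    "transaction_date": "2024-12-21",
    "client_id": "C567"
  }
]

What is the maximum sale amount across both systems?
404.26

Reconcile: "sale_amount" (store_east) = "revenue" (store_west) = sale amount

Maximum in store_east: 223.79
Maximum in store_west: 404.26

Overall maximum: max(223.79, 404.26) = 404.26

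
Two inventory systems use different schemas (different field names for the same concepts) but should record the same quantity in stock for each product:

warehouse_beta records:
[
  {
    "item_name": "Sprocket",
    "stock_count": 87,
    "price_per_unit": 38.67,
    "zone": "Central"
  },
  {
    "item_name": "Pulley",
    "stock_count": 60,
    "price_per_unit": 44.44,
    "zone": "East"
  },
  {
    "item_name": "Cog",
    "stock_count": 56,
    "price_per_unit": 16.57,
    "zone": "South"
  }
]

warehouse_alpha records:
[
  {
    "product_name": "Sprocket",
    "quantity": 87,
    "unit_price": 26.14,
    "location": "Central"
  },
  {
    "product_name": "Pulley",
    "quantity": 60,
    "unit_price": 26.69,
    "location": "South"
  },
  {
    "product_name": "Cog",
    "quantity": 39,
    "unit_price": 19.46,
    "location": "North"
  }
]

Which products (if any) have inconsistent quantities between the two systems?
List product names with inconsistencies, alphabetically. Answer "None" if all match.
Cog

Schema mappings:
- "item_name" (warehouse_beta) = "product_name" (warehouse_alpha) = product name
- "stock_count" (warehouse_beta) = "quantity" (warehouse_alpha) = quantity

Comparison:
  Sprocket: 87 vs 87 - MATCH
  Pulley: 60 vs 60 - MATCH
  Cog: 56 vs 39 - MISMATCH

Products with inconsistencies: Cog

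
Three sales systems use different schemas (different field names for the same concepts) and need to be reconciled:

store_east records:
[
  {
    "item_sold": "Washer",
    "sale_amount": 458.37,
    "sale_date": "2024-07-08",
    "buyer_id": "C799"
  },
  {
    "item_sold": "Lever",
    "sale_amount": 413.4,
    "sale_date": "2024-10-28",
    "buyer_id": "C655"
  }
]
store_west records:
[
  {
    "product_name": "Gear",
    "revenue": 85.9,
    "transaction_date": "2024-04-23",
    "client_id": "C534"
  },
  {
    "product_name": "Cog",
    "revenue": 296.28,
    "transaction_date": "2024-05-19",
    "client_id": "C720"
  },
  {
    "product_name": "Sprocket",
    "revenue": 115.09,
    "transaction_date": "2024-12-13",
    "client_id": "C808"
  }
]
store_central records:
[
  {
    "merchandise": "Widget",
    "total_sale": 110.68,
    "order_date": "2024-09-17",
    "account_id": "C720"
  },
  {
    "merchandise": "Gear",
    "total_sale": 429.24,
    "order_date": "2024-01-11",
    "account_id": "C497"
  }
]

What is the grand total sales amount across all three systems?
1908.96

Schema reconciliation - all amount fields map to sale amount:

store_east (sale_amount): 871.77
store_west (revenue): 497.27
store_central (total_sale): 539.92

Grand total: 1908.96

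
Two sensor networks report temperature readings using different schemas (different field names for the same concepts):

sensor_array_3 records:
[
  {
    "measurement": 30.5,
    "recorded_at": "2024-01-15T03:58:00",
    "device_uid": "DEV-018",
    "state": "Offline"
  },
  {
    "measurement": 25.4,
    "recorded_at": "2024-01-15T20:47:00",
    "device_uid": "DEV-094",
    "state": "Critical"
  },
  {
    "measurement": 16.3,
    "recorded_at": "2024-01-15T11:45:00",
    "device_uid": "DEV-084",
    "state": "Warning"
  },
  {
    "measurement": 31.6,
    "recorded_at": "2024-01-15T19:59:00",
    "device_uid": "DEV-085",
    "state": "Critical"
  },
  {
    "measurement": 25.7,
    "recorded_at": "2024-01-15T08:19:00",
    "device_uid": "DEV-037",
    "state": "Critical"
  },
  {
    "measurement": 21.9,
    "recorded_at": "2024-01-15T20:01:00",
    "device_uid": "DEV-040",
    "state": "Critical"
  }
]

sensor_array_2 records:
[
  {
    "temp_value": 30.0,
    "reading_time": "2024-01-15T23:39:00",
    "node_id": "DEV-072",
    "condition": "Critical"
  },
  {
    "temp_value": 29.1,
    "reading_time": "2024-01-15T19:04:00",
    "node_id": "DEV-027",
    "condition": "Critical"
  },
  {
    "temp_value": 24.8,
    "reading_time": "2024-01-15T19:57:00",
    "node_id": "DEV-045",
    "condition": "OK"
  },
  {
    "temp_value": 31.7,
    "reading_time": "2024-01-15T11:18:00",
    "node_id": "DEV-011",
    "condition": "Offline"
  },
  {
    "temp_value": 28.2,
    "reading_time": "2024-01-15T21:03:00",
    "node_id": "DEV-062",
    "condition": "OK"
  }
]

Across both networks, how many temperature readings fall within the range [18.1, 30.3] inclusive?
7

Schema mapping: "measurement" (sensor_array_3) = "temp_value" (sensor_array_2) = temperature

Readings in [18.1, 30.3] from sensor_array_3: 3
Readings in [18.1, 30.3] from sensor_array_2: 4

Total count: 3 + 4 = 7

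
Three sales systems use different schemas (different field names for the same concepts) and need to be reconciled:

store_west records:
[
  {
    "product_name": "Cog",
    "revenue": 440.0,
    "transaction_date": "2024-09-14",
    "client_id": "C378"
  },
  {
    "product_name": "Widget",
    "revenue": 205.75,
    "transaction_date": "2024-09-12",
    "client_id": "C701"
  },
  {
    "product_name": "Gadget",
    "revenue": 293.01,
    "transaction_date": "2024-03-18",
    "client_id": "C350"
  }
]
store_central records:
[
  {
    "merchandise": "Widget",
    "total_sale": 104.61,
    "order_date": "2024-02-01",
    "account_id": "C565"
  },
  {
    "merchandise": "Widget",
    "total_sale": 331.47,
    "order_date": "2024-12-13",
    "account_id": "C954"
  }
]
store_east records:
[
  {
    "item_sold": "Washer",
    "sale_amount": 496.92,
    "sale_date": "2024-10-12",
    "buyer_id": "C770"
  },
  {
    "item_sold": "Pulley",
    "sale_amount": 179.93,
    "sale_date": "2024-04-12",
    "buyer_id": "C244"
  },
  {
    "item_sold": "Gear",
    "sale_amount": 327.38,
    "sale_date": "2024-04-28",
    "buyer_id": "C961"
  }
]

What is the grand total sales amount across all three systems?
2379.07

Schema reconciliation - all amount fields map to sale amount:

store_west (revenue): 938.76
store_central (total_sale): 436.08
store_east (sale_amount): 1004.23

Grand total: 2379.07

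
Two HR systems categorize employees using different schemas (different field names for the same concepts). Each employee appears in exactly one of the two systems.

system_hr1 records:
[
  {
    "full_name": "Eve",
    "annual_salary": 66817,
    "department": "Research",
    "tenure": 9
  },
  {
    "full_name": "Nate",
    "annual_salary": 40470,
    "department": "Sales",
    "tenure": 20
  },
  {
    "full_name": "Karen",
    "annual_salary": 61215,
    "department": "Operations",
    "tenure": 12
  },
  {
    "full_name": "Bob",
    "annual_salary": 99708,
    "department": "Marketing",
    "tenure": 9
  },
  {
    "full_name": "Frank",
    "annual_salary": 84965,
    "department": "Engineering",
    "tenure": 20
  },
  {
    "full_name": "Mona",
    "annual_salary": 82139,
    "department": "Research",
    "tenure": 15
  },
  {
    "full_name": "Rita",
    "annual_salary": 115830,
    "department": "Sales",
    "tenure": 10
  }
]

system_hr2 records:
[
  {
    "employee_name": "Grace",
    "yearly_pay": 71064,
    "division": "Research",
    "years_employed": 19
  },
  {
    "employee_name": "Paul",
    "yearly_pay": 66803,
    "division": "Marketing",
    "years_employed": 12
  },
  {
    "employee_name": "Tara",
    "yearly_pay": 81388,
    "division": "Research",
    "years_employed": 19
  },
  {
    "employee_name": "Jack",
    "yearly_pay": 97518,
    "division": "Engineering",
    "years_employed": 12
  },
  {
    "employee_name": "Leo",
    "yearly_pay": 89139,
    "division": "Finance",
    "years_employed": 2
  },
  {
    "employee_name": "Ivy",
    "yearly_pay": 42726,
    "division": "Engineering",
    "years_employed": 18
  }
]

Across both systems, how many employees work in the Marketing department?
2

Schema mapping: "department" (system_hr1) = "division" (system_hr2) = department

Marketing employees in system_hr1: 1
Marketing employees in system_hr2: 1

Total in Marketing: 1 + 1 = 2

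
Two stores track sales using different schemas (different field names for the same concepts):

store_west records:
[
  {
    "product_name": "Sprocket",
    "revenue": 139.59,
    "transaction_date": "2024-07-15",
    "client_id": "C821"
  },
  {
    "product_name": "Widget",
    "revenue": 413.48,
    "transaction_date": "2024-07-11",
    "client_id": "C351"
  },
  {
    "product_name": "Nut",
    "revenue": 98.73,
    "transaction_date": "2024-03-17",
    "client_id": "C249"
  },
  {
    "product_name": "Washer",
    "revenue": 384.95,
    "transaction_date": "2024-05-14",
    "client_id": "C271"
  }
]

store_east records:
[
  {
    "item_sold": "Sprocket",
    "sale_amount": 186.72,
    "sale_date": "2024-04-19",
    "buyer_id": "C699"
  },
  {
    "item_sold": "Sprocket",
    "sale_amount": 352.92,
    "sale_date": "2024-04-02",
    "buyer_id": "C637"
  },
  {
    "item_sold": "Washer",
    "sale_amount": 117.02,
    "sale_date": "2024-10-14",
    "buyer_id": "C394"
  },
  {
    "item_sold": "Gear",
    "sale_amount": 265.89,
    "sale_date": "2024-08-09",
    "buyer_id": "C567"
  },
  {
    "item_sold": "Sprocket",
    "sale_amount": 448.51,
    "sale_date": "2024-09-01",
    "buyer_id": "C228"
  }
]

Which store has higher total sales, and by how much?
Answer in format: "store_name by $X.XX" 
store_east by $334.31

Schema mapping: "revenue" (store_west) = "sale_amount" (store_east) = sale amount

Total for store_west: 1036.75
Total for store_east: 1371.06

Difference: |1036.75 - 1371.06| = 334.31
store_east has higher sales by $334.31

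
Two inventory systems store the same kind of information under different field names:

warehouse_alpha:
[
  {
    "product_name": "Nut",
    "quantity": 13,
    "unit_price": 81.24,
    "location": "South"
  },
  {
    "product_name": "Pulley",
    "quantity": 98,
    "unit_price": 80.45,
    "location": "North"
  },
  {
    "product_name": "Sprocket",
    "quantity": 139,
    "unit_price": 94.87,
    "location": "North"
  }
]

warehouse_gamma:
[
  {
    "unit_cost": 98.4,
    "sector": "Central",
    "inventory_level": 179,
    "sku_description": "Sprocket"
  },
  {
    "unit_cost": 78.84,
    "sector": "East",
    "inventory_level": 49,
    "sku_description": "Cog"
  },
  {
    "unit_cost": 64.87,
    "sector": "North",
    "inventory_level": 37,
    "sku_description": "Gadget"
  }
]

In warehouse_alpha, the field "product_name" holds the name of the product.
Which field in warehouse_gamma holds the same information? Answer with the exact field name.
sku_description

In warehouse_alpha, "product_name" holds the name of the product.
The fields in warehouse_gamma are: "unit_cost", "sector", "inventory_level", "sku_description".
"sku_description" is the match: the name refers to the same concept and its values are product-name strings (e.g. 'Cog', 'Gadget').
The other fields ("unit_cost", "sector", "inventory_level") hold different kinds of data.

So "product_name" in warehouse_alpha corresponds to "sku_description" in warehouse_gamma.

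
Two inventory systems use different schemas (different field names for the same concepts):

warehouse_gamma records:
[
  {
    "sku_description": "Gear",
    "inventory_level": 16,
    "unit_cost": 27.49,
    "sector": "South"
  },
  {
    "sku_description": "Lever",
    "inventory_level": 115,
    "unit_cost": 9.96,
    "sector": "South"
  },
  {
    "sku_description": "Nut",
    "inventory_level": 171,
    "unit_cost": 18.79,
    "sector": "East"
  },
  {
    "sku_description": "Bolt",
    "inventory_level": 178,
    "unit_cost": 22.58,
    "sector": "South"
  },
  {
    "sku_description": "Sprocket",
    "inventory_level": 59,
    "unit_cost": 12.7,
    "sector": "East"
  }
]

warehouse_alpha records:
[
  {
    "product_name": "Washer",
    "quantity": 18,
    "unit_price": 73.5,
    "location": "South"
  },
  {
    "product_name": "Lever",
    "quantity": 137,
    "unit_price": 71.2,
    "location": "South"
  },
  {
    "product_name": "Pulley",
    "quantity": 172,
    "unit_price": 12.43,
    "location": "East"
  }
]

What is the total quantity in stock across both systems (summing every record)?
866

To reconcile these schemas, identify the field holding the quantity in stock in each system:
1. In warehouse_gamma it is "inventory_level"
2. In warehouse_alpha it is "quantity"

From warehouse_gamma: 16 + 115 + 171 + 178 + 59 = 539
From warehouse_alpha: 18 + 137 + 172 = 327

Total: 539 + 327 = 866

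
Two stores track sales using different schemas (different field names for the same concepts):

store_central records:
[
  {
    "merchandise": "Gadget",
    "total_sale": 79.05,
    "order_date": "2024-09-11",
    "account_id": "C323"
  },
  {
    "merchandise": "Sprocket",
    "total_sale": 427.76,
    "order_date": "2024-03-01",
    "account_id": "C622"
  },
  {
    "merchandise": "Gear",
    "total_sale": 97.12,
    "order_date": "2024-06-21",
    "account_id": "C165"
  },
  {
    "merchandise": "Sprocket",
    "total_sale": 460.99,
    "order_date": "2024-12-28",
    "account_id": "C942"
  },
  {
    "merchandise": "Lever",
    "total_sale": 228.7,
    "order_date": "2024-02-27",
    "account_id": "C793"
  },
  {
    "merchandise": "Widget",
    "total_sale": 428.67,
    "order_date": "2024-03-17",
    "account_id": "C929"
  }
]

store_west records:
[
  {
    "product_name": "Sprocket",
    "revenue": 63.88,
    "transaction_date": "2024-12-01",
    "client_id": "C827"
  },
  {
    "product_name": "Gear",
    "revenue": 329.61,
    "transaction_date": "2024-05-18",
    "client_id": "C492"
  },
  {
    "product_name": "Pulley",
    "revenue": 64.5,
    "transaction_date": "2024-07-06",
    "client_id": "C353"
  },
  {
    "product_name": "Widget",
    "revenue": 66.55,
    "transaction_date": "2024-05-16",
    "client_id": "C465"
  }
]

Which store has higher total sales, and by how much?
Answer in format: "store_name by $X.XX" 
store_central by $1197.75

Schema mapping: "total_sale" (store_central) = "revenue" (store_west) = sale amount

Total for store_central: 1722.29
Total for store_west: 524.54

Difference: |1722.29 - 524.54| = 1197.75
store_central has higher sales by $1197.75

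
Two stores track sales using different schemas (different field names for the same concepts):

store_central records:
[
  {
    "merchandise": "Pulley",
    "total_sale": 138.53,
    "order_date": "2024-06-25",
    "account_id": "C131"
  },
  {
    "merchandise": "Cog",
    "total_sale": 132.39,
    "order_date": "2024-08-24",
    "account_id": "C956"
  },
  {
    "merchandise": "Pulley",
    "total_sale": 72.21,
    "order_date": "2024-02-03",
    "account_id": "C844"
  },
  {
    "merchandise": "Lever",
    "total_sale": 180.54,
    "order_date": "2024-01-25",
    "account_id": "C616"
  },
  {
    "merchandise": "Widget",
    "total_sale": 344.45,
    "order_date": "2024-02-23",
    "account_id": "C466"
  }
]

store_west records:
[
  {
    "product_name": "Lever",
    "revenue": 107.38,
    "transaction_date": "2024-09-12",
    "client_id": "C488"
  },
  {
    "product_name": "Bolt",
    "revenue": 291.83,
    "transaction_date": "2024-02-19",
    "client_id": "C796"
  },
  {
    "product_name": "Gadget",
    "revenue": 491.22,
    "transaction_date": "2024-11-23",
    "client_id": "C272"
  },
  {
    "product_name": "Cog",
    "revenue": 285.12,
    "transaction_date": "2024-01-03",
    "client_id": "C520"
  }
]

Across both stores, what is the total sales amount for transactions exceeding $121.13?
1864.08

Schema mapping: "total_sale" (store_central) = "revenue" (store_west) = sale amount

Sum of sales > $121.13 in store_central: 795.91
Sum of sales > $121.13 in store_west: 1068.17

Total: 795.91 + 1068.17 = 1864.08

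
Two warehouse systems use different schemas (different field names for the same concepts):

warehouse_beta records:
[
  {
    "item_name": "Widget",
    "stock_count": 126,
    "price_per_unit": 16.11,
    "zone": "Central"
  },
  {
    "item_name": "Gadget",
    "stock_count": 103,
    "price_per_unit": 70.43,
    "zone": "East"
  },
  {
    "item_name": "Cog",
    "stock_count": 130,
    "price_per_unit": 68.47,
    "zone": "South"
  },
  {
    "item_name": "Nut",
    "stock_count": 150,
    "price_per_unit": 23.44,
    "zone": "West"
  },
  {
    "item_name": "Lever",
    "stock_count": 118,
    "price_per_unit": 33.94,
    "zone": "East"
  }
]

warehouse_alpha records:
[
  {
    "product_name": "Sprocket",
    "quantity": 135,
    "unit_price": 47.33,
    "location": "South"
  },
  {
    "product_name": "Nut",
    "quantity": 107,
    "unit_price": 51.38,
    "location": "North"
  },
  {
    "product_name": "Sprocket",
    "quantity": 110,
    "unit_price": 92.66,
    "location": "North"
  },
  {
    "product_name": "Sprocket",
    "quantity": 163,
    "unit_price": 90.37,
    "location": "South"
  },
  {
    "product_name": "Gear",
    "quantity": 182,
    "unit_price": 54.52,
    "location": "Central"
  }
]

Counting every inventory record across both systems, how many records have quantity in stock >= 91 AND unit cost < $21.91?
1

Schema mappings:
- "stock_count" (warehouse_beta) = "quantity" (warehouse_alpha) = quantity
- "price_per_unit" (warehouse_beta) = "unit_price" (warehouse_alpha) = unit cost

Records meeting both conditions in warehouse_beta: 1
Records meeting both conditions in warehouse_alpha: 0

Total: 1 + 0 = 1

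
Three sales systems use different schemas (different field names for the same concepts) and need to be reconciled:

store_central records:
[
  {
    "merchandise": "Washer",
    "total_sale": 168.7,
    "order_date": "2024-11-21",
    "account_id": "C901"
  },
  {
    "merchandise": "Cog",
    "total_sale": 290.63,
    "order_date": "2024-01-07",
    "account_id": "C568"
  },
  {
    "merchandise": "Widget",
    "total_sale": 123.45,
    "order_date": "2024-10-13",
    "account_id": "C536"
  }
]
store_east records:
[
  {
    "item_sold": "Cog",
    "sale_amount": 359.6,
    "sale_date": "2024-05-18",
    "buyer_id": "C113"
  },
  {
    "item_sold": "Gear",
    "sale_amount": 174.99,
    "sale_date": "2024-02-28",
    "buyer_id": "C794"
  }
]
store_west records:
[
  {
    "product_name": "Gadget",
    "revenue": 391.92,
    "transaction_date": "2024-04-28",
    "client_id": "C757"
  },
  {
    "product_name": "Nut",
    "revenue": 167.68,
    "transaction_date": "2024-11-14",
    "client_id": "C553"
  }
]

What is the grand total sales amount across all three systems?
1676.97

Schema reconciliation - all amount fields map to sale amount:

store_central (total_sale): 582.78
store_east (sale_amount): 534.59
store_west (revenue): 559.6

Grand total: 1676.97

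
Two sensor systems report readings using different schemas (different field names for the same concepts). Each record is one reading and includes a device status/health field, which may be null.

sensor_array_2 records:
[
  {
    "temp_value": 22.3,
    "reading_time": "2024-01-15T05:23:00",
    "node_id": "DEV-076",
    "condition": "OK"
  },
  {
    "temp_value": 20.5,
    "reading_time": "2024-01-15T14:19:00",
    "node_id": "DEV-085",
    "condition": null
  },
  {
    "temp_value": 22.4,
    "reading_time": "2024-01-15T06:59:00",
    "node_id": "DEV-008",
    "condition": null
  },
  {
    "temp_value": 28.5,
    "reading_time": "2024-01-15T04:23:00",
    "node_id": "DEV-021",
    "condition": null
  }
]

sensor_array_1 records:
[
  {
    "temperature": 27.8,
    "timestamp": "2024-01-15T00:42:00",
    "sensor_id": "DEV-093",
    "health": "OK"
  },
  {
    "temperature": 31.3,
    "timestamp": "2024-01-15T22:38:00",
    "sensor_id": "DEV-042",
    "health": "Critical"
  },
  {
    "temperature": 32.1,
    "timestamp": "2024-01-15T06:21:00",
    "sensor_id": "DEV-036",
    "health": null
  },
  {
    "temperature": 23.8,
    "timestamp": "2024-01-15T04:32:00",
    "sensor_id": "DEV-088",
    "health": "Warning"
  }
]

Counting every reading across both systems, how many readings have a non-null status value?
4

Schema mapping: "condition" (sensor_array_2) = "health" (sensor_array_1) = status

Non-null in sensor_array_2: 1
Non-null in sensor_array_1: 3

Total non-null: 1 + 3 = 4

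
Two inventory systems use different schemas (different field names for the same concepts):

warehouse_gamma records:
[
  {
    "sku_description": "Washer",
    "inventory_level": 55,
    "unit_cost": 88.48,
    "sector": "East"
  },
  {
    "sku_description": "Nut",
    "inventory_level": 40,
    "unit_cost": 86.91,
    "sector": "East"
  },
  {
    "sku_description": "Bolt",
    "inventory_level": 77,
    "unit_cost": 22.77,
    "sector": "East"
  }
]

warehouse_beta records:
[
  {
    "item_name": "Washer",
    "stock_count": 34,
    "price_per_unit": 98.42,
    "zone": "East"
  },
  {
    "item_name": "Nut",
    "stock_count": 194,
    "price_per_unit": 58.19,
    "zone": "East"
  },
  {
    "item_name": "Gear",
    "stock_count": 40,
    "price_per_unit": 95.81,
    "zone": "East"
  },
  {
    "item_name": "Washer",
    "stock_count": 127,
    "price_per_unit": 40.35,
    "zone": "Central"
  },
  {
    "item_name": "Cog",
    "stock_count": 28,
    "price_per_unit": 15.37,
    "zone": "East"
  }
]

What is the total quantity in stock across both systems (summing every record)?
595

To reconcile these schemas, identify the field holding the quantity in stock in each system:
1. In warehouse_gamma it is "inventory_level"
2. In warehouse_beta it is "stock_count"

From warehouse_gamma: 55 + 40 + 77 = 172
From warehouse_beta: 34 + 194 + 40 + 127 + 28 = 423

Total: 172 + 423 = 595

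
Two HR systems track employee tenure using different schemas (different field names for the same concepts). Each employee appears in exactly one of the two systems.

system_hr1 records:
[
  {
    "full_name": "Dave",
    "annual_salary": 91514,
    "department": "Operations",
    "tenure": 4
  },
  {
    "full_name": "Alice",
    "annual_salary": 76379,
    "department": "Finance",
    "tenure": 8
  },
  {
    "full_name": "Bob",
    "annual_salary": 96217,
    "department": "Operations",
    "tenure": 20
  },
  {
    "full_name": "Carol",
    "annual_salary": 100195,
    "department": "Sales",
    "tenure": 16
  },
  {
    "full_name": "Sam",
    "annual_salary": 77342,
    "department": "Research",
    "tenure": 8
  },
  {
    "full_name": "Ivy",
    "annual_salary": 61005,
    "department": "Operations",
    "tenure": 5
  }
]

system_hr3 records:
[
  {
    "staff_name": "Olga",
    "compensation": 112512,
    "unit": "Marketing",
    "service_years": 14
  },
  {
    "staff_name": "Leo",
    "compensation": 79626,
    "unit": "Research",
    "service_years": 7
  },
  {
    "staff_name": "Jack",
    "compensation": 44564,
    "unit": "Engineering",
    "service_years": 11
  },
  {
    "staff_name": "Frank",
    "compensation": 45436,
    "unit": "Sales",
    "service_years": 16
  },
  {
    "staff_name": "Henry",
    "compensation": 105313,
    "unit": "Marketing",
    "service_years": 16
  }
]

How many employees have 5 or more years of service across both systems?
10

Reconcile schemas: "tenure" (system_hr1) = "service_years" (system_hr3) = years of service

From system_hr1: 5 employees with >= 5 years
From system_hr3: 5 employees with >= 5 years

Total: 5 + 5 = 10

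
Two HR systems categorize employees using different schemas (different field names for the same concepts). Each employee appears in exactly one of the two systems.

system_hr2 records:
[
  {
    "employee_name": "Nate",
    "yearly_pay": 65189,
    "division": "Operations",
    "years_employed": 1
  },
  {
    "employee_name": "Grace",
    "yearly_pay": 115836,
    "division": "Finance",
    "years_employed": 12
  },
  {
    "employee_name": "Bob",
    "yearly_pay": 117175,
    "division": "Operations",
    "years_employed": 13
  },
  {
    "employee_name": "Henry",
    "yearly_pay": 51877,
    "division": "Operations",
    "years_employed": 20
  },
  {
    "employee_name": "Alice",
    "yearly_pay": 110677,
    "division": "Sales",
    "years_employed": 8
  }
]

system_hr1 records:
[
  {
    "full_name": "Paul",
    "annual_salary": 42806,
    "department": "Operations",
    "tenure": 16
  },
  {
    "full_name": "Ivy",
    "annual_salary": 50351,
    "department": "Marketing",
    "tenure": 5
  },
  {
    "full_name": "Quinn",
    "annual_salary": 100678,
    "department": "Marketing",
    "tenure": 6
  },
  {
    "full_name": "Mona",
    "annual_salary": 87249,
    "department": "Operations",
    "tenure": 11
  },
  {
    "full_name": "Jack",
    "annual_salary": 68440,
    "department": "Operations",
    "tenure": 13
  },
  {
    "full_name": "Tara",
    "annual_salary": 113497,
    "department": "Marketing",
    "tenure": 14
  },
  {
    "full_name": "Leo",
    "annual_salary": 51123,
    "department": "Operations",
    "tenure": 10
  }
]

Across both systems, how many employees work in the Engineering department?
0

Schema mapping: "division" (system_hr2) = "department" (system_hr1) = department

Engineering employees in system_hr2: 0
Engineering employees in system_hr1: 0

Total in Engineering: 0 + 0 = 0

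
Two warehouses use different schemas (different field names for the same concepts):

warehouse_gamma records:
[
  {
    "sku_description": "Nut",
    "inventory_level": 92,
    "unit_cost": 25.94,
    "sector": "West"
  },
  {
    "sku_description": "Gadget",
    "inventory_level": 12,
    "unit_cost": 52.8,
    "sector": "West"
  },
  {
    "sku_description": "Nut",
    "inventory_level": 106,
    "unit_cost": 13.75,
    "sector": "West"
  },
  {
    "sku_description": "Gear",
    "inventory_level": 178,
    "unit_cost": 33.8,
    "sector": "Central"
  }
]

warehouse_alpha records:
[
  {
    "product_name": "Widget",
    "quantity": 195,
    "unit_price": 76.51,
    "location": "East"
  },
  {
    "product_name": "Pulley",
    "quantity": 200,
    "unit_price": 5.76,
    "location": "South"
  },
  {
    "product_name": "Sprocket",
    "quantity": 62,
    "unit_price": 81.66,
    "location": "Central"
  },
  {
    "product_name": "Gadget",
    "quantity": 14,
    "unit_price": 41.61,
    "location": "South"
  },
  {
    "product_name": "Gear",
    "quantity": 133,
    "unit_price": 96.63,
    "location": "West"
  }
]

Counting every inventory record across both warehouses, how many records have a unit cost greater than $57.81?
3

Schema mapping: "unit_cost" (warehouse_gamma) = "unit_price" (warehouse_alpha) = unit cost

Records > $57.81 in warehouse_gamma: 0
Records > $57.81 in warehouse_alpha: 3

Total count: 0 + 3 = 3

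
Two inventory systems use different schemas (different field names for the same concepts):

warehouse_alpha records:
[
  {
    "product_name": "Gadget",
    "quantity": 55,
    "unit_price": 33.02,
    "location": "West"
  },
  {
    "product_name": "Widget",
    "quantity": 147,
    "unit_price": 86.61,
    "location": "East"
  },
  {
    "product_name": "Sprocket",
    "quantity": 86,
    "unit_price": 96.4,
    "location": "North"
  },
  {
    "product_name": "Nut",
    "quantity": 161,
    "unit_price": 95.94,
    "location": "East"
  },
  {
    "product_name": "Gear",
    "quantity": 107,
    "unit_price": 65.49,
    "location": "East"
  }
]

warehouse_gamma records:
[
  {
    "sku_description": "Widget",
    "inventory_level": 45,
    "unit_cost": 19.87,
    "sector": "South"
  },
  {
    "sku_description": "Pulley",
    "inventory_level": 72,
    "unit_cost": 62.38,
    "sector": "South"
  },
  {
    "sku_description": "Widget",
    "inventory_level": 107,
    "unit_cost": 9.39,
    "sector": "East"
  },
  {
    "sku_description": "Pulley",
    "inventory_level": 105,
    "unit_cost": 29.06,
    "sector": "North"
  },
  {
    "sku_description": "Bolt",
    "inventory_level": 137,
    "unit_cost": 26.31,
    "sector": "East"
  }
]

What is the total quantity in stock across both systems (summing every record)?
1022

To reconcile these schemas, identify the field holding the quantity in stock in each system:
1. In warehouse_alpha it is "quantity"
2. In warehouse_gamma it is "inventory_level"

From warehouse_alpha: 55 + 147 + 86 + 161 + 107 = 556
From warehouse_gamma: 45 + 72 + 107 + 105 + 137 = 466

Total: 556 + 466 = 1022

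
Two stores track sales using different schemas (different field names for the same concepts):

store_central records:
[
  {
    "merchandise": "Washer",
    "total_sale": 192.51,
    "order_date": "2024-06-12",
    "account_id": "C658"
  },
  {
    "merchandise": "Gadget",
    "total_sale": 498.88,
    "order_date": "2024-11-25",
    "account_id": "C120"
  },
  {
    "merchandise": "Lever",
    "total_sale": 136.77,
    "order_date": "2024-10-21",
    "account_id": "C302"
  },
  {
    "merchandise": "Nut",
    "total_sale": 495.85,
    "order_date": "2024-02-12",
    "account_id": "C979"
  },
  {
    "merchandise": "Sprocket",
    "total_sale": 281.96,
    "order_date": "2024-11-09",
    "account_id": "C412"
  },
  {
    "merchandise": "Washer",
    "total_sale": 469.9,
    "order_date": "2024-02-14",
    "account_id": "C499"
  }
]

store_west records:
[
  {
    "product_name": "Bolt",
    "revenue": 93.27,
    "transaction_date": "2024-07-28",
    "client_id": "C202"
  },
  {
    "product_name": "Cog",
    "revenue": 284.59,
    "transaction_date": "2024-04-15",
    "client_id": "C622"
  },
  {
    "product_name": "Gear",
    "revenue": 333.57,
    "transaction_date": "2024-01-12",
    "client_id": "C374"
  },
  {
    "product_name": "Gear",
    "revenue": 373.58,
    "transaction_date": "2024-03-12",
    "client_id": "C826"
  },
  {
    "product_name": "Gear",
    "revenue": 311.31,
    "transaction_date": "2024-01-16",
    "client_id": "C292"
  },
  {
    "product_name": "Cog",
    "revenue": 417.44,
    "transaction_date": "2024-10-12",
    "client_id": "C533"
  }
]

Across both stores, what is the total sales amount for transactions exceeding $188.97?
3659.59

Schema mapping: "total_sale" (store_central) = "revenue" (store_west) = sale amount

Sum of sales > $188.97 in store_central: 1939.1
Sum of sales > $188.97 in store_west: 1720.49

Total: 1939.1 + 1720.49 = 3659.59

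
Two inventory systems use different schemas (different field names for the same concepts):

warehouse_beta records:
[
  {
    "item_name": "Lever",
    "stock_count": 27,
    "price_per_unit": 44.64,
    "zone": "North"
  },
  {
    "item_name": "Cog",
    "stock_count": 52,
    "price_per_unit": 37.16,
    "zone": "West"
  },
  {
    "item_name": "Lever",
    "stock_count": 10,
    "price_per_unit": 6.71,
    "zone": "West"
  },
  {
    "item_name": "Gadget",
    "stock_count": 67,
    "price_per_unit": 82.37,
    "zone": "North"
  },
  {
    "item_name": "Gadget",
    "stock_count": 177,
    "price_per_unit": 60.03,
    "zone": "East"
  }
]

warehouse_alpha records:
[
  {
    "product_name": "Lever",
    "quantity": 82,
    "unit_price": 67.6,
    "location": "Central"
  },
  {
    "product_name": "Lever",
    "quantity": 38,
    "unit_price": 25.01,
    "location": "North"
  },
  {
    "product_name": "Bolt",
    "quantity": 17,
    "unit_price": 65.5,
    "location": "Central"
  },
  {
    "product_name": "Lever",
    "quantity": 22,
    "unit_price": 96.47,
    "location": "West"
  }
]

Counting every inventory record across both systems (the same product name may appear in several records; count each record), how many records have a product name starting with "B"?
1

Schema mapping: "item_name" (warehouse_beta) = "product_name" (warehouse_alpha) = product name

Records with product name starting with "B" in warehouse_beta: 0
Records with product name starting with "B" in warehouse_alpha: 1

Total: 0 + 1 = 1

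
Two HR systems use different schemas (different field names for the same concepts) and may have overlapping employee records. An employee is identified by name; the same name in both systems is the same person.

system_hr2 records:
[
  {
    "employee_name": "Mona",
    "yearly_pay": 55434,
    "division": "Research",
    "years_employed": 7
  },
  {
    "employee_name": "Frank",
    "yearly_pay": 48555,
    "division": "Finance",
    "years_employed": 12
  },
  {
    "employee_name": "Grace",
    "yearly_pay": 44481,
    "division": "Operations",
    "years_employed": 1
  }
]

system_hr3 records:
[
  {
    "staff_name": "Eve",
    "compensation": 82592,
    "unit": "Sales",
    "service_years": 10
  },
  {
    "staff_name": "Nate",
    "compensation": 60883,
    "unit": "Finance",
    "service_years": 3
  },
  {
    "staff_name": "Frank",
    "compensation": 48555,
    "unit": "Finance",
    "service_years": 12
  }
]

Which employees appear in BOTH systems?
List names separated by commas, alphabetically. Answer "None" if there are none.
Frank

Schema mapping: "employee_name" (system_hr2) = "staff_name" (system_hr3) = employee name

Names in system_hr2: ['Frank', 'Grace', 'Mona']
Names in system_hr3: ['Eve', 'Frank', 'Nate']

Intersection: ['Frank']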